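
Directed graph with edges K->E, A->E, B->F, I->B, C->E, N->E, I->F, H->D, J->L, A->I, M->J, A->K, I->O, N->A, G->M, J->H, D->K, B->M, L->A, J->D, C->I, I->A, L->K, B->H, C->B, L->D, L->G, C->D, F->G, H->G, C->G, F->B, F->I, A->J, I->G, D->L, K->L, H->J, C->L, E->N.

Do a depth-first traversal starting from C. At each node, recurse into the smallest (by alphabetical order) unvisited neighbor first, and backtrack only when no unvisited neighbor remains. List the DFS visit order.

Visit C
C → B
B → F
F → G
G → M
M → J
J → D
D → K
K → E
E → N
N → A
A → I
I → O
K → L
J → H

C -> B -> F -> G -> M -> J -> D -> K -> E -> N -> A -> I -> O -> L -> H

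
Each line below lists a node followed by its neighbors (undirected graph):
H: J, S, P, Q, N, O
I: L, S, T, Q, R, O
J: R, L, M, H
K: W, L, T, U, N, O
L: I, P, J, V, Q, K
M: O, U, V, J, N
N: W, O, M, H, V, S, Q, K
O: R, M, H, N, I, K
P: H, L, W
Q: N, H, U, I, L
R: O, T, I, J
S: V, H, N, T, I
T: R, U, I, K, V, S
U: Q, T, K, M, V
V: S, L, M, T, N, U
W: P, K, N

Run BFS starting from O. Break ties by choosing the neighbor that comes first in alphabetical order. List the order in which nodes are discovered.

O -> H -> I -> K -> M -> N -> R -> J -> P -> Q -> S -> L -> T -> U -> W -> V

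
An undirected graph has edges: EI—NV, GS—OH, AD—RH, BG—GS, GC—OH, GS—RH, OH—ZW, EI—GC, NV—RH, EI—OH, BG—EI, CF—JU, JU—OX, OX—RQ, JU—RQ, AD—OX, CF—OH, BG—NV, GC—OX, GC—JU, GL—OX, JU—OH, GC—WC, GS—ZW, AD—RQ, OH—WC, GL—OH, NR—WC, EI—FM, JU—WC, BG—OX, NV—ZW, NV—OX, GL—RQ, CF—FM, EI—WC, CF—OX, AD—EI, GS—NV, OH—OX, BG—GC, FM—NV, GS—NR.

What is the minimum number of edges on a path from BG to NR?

2

Level 0: BG
Level 1: EI, GC, GS, NV, OX
Level 2: AD, CF, FM, GL, JU, NR, OH, RH, RQ, WC, ZW
NR first appears at level 2.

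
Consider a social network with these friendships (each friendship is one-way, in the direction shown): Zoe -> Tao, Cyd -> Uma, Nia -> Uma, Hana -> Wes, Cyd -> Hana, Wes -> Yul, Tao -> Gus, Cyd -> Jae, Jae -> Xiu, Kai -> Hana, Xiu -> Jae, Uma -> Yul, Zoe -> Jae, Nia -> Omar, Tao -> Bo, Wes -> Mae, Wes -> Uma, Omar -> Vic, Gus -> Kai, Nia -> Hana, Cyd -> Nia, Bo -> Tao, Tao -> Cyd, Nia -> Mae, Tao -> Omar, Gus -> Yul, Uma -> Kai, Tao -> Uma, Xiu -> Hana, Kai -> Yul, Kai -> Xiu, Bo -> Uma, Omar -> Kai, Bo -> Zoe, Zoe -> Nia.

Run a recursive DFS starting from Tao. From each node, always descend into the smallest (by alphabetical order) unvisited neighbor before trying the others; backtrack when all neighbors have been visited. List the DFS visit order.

Visit Tao
Tao → Bo
Bo → Uma
Uma → Kai
Kai → Hana
Hana → Wes
Wes → Mae
Wes → Yul
Kai → Xiu
Xiu → Jae
Bo → Zoe
Zoe → Nia
Nia → Omar
Omar → Vic
Tao → Cyd
Tao → Gus

Tao → Bo → Uma → Kai → Hana → Wes → Mae → Yul → Xiu → Jae → Zoe → Nia → Omar → Vic → Cyd → Gus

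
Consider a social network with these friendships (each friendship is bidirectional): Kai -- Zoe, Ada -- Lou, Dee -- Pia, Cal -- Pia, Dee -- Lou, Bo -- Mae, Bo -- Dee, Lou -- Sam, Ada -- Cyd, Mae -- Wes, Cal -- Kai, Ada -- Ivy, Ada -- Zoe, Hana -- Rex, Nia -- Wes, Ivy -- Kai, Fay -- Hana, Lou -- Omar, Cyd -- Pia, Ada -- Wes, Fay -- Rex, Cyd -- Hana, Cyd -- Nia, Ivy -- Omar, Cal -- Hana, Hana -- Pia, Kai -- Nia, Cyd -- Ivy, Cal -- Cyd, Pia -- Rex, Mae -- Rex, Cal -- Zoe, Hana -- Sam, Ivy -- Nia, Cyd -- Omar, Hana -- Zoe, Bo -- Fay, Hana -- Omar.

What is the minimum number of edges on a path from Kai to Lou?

3

Level 0: Kai
Level 1: Cal, Ivy, Nia, Zoe
Level 2: Ada, Cyd, Hana, Omar, Pia, Wes
Level 3: Dee, Fay, Lou, Mae, Rex, Sam
Level 4: Bo
Lou first appears at level 3.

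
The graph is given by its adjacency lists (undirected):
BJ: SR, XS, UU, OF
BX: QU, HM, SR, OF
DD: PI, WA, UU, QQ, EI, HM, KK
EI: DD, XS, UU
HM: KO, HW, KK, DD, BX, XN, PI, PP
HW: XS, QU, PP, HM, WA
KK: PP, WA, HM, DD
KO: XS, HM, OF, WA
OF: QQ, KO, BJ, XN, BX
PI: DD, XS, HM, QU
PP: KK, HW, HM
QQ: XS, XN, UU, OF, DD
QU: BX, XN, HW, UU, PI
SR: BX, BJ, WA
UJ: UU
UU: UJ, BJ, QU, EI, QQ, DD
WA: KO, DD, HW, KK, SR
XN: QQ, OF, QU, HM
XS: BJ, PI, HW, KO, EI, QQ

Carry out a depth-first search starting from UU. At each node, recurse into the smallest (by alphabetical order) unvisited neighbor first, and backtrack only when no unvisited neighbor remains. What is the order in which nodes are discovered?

UU BJ OF BX HM DD EI XS HW PP KK WA KO SR QU PI XN QQ UJ

Visit UU
UU → BJ
BJ → OF
OF → BX
BX → HM
HM → DD
DD → EI
EI → XS
XS → HW
HW → PP
PP → KK
KK → WA
WA → KO
WA → SR
HW → QU
QU → PI
QU → XN
XN → QQ
UU → UJ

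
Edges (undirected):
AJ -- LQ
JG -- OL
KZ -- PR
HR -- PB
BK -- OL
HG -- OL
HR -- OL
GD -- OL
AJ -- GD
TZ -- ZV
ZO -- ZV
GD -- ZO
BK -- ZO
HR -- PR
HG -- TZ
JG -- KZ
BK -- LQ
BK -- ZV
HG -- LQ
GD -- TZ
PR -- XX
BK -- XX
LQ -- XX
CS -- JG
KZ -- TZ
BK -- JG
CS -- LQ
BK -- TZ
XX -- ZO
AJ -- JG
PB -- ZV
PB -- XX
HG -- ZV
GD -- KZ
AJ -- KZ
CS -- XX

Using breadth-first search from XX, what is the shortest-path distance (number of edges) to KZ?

2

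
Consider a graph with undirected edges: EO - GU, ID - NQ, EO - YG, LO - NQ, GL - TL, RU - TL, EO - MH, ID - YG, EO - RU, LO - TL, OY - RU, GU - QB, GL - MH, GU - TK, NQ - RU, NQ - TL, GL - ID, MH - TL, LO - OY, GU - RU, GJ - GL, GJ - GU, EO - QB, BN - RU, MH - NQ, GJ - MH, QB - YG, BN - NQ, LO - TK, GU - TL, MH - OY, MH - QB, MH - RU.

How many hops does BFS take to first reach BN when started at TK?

Level 0: TK
Level 1: GU, LO
Level 2: EO, GJ, NQ, OY, QB, RU, TL
Level 3: BN, GL, ID, MH, YG
BN first appears at level 3.

3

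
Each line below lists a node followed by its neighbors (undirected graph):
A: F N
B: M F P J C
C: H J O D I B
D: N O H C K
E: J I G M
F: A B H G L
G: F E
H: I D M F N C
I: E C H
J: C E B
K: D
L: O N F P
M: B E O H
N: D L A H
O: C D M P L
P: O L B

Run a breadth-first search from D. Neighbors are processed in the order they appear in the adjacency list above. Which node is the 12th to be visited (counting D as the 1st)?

F

Visit D; enqueue N, O, H, C, K → queue [N, O, H, C, K]
Visit N; enqueue L, A → queue [O, H, C, K, L, A]
Visit O; enqueue M, P → queue [H, C, K, L, A, M, P]
Visit H; enqueue I, F → queue [C, K, L, A, M, P, I, F]
Visit C; enqueue J, B → queue [K, L, A, M, P, I, F, J, B]
Visit K → queue [L, A, M, P, I, F, J, B]
Visit L → queue [A, M, P, I, F, J, B]
Visit A → queue [M, P, I, F, J, B]
Visit M; enqueue E → queue [P, I, F, J, B, E]
Visit P → queue [I, F, J, B, E]
Visit I → queue [F, J, B, E]
Visit F; enqueue G → queue [J, B, E, G]
Visit J → queue [B, E, G]
Visit B → queue [E, G]
Visit E → queue [G]
Visit G → queue []

Visit order: D, N, O, H, C, K, L, A, M, P, I, F, J, B, E, G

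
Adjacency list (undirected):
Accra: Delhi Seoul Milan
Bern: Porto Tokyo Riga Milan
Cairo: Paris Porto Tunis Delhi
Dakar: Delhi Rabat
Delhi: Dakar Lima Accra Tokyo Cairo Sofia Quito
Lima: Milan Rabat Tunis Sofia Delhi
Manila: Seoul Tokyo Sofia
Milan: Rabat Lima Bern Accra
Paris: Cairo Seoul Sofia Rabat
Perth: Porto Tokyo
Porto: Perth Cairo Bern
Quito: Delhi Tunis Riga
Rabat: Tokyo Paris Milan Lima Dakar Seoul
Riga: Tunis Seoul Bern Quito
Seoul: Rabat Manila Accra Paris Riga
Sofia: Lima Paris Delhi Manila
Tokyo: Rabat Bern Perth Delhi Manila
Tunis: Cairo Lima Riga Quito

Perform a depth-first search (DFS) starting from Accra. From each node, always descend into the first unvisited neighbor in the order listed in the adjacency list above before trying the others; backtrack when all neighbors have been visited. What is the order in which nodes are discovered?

Accra, Delhi, Dakar, Rabat, Tokyo, Bern, Porto, Perth, Cairo, Paris, Seoul, Manila, Sofia, Lima, Milan, Tunis, Riga, Quito

Visit Accra
Accra → Delhi
Delhi → Dakar
Dakar → Rabat
Rabat → Tokyo
Tokyo → Bern
Bern → Porto
Porto → Perth
Porto → Cairo
Cairo → Paris
Paris → Seoul
Seoul → Manila
Manila → Sofia
Sofia → Lima
Lima → Milan
Lima → Tunis
Tunis → Riga
Riga → Quito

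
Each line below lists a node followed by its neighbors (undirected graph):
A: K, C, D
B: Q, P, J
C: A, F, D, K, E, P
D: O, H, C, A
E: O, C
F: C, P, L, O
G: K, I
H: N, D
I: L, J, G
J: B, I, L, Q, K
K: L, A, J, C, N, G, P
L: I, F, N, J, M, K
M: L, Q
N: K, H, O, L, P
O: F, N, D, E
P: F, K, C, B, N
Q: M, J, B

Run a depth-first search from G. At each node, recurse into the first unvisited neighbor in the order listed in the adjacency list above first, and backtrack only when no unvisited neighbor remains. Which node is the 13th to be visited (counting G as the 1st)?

D

Visit G
G → K
K → L
L → I
I → J
J → B
B → Q
Q → M
B → P
P → F
F → C
C → A
A → D
D → O
O → N
N → H
O → E

Visit order: G, K, L, I, J, B, Q, M, P, F, C, A, D, O, N, H, E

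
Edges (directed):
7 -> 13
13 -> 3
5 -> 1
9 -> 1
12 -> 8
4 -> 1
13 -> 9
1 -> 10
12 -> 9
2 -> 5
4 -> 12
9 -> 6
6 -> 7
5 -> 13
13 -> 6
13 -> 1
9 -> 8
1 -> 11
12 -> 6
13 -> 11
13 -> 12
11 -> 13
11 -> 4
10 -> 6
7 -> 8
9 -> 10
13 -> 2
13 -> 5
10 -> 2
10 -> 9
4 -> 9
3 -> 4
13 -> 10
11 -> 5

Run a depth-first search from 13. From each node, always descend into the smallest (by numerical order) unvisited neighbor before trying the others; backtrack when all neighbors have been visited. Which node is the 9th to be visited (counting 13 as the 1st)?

9

Visit 13
13 → 1
1 → 10
10 → 2
2 → 5
10 → 6
6 → 7
7 → 8
10 → 9
1 → 11
11 → 4
4 → 12
13 → 3

Visit order: 13, 1, 10, 2, 5, 6, 7, 8, 9, 11, 4, 12, 3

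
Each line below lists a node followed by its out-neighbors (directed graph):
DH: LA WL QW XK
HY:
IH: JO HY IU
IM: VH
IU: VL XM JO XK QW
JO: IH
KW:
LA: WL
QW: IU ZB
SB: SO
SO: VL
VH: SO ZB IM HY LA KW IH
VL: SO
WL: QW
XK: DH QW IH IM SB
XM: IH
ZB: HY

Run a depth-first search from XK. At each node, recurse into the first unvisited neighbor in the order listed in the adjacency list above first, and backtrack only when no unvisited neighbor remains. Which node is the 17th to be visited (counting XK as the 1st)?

SB

Visit XK
XK → DH
DH → LA
LA → WL
WL → QW
QW → IU
IU → VL
VL → SO
IU → XM
XM → IH
IH → JO
IH → HY
QW → ZB
XK → IM
IM → VH
VH → KW
XK → SB

Visit order: XK, DH, LA, WL, QW, IU, VL, SO, XM, IH, JO, HY, ZB, IM, VH, KW, SB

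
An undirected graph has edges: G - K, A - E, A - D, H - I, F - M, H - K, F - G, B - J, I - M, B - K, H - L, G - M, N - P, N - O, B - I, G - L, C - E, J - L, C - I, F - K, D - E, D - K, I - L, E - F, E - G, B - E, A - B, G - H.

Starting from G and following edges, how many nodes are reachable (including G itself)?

13

BFS from G visits: G, E, F, H, K, L, M, A, B, C, D, I, J
Reachable nodes: 13 of 16 total.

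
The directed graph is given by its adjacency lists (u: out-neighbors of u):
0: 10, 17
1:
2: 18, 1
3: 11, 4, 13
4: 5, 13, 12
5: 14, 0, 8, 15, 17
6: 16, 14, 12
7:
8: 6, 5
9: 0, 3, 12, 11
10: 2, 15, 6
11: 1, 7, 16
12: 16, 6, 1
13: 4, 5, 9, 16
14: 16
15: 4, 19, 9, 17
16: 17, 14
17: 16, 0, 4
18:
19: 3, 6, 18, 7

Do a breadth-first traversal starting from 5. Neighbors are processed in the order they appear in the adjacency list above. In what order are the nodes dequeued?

5 14 0 8 15 17 16 10 6 4 19 9 2 12 13 3 18 7 11 1

Visit 5; enqueue 14, 0, 8, 15, 17 → queue [14, 0, 8, 15, 17]
Visit 14; enqueue 16 → queue [0, 8, 15, 17, 16]
Visit 0; enqueue 10 → queue [8, 15, 17, 16, 10]
Visit 8; enqueue 6 → queue [15, 17, 16, 10, 6]
Visit 15; enqueue 4, 19, 9 → queue [17, 16, 10, 6, 4, 19, 9]
Visit 17 → queue [16, 10, 6, 4, 19, 9]
Visit 16 → queue [10, 6, 4, 19, 9]
Visit 10; enqueue 2 → queue [6, 4, 19, 9, 2]
Visit 6; enqueue 12 → queue [4, 19, 9, 2, 12]
Visit 4; enqueue 13 → queue [19, 9, 2, 12, 13]
Visit 19; enqueue 3, 18, 7 → queue [9, 2, 12, 13, 3, 18, 7]
Visit 9; enqueue 11 → queue [2, 12, 13, 3, 18, 7, 11]
Visit 2; enqueue 1 → queue [12, 13, 3, 18, 7, 11, 1]
Visit 12 → queue [13, 3, 18, 7, 11, 1]
Visit 13 → queue [3, 18, 7, 11, 1]
Visit 3 → queue [18, 7, 11, 1]
Visit 18 → queue [7, 11, 1]
Visit 7 → queue [11, 1]
Visit 11 → queue [1]
Visit 1 → queue []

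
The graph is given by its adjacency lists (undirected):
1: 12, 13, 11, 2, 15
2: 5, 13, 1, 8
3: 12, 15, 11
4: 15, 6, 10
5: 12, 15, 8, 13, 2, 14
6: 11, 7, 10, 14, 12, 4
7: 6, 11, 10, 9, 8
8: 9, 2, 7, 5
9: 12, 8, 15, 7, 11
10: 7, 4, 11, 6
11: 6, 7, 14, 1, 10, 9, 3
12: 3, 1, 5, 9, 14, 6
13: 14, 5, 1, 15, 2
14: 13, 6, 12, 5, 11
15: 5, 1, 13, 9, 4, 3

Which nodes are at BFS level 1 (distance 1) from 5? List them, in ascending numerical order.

Level 0: 5
Level 1: 2, 8, 12, 13, 14, 15
Level 2: 1, 3, 4, 6, 7, 9, 11
Level 3: 10

2, 8, 12, 13, 14, 15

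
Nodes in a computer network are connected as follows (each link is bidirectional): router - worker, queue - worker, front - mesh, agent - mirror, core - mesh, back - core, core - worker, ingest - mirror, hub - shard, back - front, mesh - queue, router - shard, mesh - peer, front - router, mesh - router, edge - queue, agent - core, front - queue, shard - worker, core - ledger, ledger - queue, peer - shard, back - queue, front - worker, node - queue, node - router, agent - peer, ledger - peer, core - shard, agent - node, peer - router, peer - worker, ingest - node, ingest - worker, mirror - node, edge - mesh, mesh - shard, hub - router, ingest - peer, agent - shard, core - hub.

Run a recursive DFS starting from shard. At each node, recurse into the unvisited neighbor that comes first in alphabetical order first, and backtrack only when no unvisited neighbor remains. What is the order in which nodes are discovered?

Visit shard
shard → agent
agent → core
core → back
back → front
front → mesh
mesh → edge
edge → queue
queue → ledger
ledger → peer
peer → ingest
ingest → mirror
mirror → node
node → router
router → hub
router → worker

shard -> agent -> core -> back -> front -> mesh -> edge -> queue -> ledger -> peer -> ingest -> mirror -> node -> router -> hub -> worker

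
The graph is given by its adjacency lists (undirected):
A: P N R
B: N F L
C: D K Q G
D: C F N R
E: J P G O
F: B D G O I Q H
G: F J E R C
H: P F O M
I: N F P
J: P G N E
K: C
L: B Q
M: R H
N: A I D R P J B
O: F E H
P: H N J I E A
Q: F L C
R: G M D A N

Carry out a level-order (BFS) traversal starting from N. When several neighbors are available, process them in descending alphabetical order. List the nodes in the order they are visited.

N R P J I D B A M G H E F C L O Q K

Visit N; enqueue R, P, J, I, D, B, A → queue [R, P, J, I, D, B, A]
Visit R; enqueue M, G → queue [P, J, I, D, B, A, M, G]
Visit P; enqueue H, E → queue [J, I, D, B, A, M, G, H, E]
Visit J → queue [I, D, B, A, M, G, H, E]
Visit I; enqueue F → queue [D, B, A, M, G, H, E, F]
Visit D; enqueue C → queue [B, A, M, G, H, E, F, C]
Visit B; enqueue L → queue [A, M, G, H, E, F, C, L]
Visit A → queue [M, G, H, E, F, C, L]
Visit M → queue [G, H, E, F, C, L]
Visit G → queue [H, E, F, C, L]
Visit H; enqueue O → queue [E, F, C, L, O]
Visit E → queue [F, C, L, O]
Visit F; enqueue Q → queue [C, L, O, Q]
Visit C; enqueue K → queue [L, O, Q, K]
Visit L → queue [O, Q, K]
Visit O → queue [Q, K]
Visit Q → queue [K]
Visit K → queue []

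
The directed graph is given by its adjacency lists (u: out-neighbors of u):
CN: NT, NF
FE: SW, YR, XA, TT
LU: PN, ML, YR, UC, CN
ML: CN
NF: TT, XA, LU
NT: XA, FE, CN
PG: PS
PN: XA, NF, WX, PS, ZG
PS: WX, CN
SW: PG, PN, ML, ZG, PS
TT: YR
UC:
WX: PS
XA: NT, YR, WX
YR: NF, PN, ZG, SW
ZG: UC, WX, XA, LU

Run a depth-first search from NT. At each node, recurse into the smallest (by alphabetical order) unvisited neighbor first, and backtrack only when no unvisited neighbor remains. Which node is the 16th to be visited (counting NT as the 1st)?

FE

Visit NT
NT → CN
CN → NF
NF → LU
LU → ML
LU → PN
PN → PS
PS → WX
PN → XA
XA → YR
YR → SW
SW → PG
SW → ZG
ZG → UC
NF → TT
NT → FE

Visit order: NT, CN, NF, LU, ML, PN, PS, WX, XA, YR, SW, PG, ZG, UC, TT, FE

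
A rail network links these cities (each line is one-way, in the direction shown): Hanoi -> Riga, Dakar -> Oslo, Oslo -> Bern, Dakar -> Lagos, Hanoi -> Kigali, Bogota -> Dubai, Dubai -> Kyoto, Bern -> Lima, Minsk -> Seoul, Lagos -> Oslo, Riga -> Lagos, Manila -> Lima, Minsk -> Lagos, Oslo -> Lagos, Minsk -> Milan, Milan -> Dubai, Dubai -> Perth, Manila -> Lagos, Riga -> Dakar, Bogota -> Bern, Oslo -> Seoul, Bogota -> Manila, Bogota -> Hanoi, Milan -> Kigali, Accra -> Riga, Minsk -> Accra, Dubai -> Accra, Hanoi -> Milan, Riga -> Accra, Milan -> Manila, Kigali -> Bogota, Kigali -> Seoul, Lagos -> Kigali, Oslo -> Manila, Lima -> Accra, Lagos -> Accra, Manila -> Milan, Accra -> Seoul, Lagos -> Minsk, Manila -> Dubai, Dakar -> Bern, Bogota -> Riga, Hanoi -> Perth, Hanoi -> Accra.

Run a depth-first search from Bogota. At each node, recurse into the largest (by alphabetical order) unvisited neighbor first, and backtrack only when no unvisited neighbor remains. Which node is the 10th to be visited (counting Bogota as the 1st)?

Visit Bogota
Bogota → Riga
Riga → Lagos
Lagos → Oslo
Oslo → Seoul
Oslo → Manila
Manila → Milan
Milan → Kigali
Milan → Dubai
Dubai → Perth
Dubai → Kyoto
Dubai → Accra
Manila → Lima
Oslo → Bern
Lagos → Minsk
Riga → Dakar
Bogota → Hanoi

Visit order: Bogota, Riga, Lagos, Oslo, Seoul, Manila, Milan, Kigali, Dubai, Perth, Kyoto, Accra, Lima, Bern, Minsk, Dakar, Hanoi

Perth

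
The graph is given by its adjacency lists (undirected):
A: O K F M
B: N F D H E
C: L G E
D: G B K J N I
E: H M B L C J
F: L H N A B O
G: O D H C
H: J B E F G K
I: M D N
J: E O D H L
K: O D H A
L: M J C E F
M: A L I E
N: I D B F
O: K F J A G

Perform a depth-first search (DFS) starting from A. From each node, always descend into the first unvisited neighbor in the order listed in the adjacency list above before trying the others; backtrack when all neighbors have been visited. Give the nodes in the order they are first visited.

A -> O -> K -> D -> G -> H -> J -> E -> M -> L -> C -> F -> N -> I -> B

Visit A
A → O
O → K
K → D
D → G
G → H
H → J
J → E
E → M
M → L
L → C
L → F
F → N
N → I
N → B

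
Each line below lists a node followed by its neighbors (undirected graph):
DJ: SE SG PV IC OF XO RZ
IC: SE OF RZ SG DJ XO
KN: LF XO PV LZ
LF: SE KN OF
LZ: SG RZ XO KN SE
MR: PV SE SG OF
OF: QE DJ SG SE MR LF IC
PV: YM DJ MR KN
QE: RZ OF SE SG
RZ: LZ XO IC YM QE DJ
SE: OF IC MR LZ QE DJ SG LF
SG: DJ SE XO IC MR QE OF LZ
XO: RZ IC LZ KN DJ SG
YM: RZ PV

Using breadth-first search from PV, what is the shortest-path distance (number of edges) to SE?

Level 0: PV
Level 1: DJ, KN, MR, YM
Level 2: IC, LF, LZ, OF, RZ, SE, SG, XO
Level 3: QE
SE first appears at level 2.

2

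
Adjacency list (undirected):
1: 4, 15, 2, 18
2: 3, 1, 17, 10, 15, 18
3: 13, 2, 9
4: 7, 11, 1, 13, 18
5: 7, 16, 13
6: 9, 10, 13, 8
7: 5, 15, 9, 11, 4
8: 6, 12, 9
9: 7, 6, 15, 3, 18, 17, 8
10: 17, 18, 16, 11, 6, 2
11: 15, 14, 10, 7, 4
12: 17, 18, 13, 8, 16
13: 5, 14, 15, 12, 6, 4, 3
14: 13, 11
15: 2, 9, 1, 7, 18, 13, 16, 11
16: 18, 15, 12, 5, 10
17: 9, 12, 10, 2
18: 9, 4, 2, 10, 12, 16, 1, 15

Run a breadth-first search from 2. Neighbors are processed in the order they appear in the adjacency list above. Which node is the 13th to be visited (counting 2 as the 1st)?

11

Visit 2; enqueue 3, 1, 17, 10, 15, 18 → queue [3, 1, 17, 10, 15, 18]
Visit 3; enqueue 13, 9 → queue [1, 17, 10, 15, 18, 13, 9]
Visit 1; enqueue 4 → queue [17, 10, 15, 18, 13, 9, 4]
Visit 17; enqueue 12 → queue [10, 15, 18, 13, 9, 4, 12]
Visit 10; enqueue 16, 11, 6 → queue [15, 18, 13, 9, 4, 12, 16, 11, 6]
Visit 15; enqueue 7 → queue [18, 13, 9, 4, 12, 16, 11, 6, 7]
Visit 18 → queue [13, 9, 4, 12, 16, 11, 6, 7]
Visit 13; enqueue 5, 14 → queue [9, 4, 12, 16, 11, 6, 7, 5, 14]
Visit 9; enqueue 8 → queue [4, 12, 16, 11, 6, 7, 5, 14, 8]
Visit 4 → queue [12, 16, 11, 6, 7, 5, 14, 8]
Visit 12 → queue [16, 11, 6, 7, 5, 14, 8]
Visit 16 → queue [11, 6, 7, 5, 14, 8]
Visit 11 → queue [6, 7, 5, 14, 8]
Visit 6 → queue [7, 5, 14, 8]
Visit 7 → queue [5, 14, 8]
Visit 5 → queue [14, 8]
Visit 14 → queue [8]
Visit 8 → queue []

Visit order: 2, 3, 1, 17, 10, 15, 18, 13, 9, 4, 12, 16, 11, 6, 7, 5, 14, 8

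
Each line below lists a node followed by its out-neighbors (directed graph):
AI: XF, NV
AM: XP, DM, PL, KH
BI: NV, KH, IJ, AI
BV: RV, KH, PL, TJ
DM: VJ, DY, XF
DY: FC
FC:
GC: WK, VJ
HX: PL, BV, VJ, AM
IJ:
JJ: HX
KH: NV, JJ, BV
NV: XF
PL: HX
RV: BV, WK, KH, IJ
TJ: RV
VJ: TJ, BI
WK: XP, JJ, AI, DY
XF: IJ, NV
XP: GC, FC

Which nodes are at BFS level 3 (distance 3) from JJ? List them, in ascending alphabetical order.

Level 0: JJ
Level 1: HX
Level 2: AM, BV, PL, VJ
Level 3: BI, DM, KH, RV, TJ, XP
Level 4: AI, DY, FC, GC, IJ, NV, WK, XF

BI, DM, KH, RV, TJ, XP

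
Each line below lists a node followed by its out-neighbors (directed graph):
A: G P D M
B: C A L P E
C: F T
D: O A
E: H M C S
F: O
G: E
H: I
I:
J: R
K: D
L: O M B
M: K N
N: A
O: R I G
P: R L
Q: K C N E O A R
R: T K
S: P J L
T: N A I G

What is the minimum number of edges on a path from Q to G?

2

Level 0: Q
Level 1: A, C, E, K, N, O, R
Level 2: D, F, G, H, I, M, P, S, T
Level 3: J, L
Level 4: B
G first appears at level 2.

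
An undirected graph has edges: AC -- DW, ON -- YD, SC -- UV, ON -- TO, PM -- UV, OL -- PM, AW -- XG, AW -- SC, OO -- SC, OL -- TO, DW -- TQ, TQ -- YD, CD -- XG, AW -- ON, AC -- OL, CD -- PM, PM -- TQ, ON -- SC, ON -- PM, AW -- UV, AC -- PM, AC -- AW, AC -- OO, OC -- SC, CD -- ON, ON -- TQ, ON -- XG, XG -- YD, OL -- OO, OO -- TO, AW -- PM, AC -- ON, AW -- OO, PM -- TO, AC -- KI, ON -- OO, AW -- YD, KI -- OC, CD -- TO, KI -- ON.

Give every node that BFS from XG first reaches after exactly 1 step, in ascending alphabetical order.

AW, CD, ON, YD

Level 0: XG
Level 1: AW, CD, ON, YD
Level 2: AC, KI, OO, PM, SC, TO, TQ, UV
Level 3: DW, OC, OL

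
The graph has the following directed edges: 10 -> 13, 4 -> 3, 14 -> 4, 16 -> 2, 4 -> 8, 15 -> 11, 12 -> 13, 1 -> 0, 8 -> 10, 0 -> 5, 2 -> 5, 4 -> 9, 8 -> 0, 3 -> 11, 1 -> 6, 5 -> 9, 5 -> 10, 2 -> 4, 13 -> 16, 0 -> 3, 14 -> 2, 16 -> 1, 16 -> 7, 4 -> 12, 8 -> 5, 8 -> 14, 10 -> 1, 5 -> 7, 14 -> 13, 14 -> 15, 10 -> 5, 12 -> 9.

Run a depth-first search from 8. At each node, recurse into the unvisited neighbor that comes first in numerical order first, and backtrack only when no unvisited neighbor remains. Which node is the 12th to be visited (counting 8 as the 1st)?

16

Visit 8
8 → 0
0 → 3
3 → 11
0 → 5
5 → 7
5 → 9
5 → 10
10 → 1
1 → 6
10 → 13
13 → 16
16 → 2
2 → 4
4 → 12
8 → 14
14 → 15

Visit order: 8, 0, 3, 11, 5, 7, 9, 10, 1, 6, 13, 16, 2, 4, 12, 14, 15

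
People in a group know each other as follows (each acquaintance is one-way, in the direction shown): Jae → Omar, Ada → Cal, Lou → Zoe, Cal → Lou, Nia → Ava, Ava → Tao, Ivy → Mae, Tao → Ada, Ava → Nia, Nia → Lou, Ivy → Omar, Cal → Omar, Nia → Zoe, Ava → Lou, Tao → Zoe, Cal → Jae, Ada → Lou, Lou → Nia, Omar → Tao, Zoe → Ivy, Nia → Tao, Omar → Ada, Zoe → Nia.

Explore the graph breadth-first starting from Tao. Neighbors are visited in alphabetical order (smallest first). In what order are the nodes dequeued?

Tao Ada Zoe Cal Lou Ivy Nia Jae Omar Mae Ava

Visit Tao; enqueue Ada, Zoe → queue [Ada, Zoe]
Visit Ada; enqueue Cal, Lou → queue [Zoe, Cal, Lou]
Visit Zoe; enqueue Ivy, Nia → queue [Cal, Lou, Ivy, Nia]
Visit Cal; enqueue Jae, Omar → queue [Lou, Ivy, Nia, Jae, Omar]
Visit Lou → queue [Ivy, Nia, Jae, Omar]
Visit Ivy; enqueue Mae → queue [Nia, Jae, Omar, Mae]
Visit Nia; enqueue Ava → queue [Jae, Omar, Mae, Ava]
Visit Jae → queue [Omar, Mae, Ava]
Visit Omar → queue [Mae, Ava]
Visit Mae → queue [Ava]
Visit Ava → queue []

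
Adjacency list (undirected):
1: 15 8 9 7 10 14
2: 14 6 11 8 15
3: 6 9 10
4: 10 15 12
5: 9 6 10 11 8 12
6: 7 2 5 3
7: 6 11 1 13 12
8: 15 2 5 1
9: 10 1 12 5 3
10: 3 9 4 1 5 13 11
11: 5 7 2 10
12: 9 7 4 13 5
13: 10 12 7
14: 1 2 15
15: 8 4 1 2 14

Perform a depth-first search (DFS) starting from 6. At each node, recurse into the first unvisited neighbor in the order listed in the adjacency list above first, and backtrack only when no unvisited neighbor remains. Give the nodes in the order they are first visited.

6 -> 7 -> 11 -> 5 -> 9 -> 10 -> 3 -> 4 -> 15 -> 8 -> 2 -> 14 -> 1 -> 12 -> 13

Visit 6
6 → 7
7 → 11
11 → 5
5 → 9
9 → 10
10 → 3
10 → 4
4 → 15
15 → 8
8 → 2
2 → 14
14 → 1
4 → 12
12 → 13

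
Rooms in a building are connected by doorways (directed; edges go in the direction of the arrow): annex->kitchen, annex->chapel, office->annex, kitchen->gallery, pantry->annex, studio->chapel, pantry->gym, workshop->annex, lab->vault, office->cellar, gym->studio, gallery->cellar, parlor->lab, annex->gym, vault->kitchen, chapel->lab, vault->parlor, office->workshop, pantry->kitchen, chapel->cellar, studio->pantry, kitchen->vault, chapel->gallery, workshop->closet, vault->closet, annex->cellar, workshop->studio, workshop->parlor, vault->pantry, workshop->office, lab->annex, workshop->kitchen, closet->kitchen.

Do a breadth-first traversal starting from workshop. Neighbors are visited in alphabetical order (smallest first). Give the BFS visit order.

workshop, annex, closet, kitchen, office, parlor, studio, cellar, chapel, gym, gallery, vault, lab, pantry

Visit workshop; enqueue annex, closet, kitchen, office, parlor, studio → queue [annex, closet, kitchen, office, parlor, studio]
Visit annex; enqueue cellar, chapel, gym → queue [closet, kitchen, office, parlor, studio, cellar, chapel, gym]
Visit closet → queue [kitchen, office, parlor, studio, cellar, chapel, gym]
Visit kitchen; enqueue gallery, vault → queue [office, parlor, studio, cellar, chapel, gym, gallery, vault]
Visit office → queue [parlor, studio, cellar, chapel, gym, gallery, vault]
Visit parlor; enqueue lab → queue [studio, cellar, chapel, gym, gallery, vault, lab]
Visit studio; enqueue pantry → queue [cellar, chapel, gym, gallery, vault, lab, pantry]
Visit cellar → queue [chapel, gym, gallery, vault, lab, pantry]
Visit chapel → queue [gym, gallery, vault, lab, pantry]
Visit gym → queue [gallery, vault, lab, pantry]
Visit gallery → queue [vault, lab, pantry]
Visit vault → queue [lab, pantry]
Visit lab → queue [pantry]
Visit pantry → queue []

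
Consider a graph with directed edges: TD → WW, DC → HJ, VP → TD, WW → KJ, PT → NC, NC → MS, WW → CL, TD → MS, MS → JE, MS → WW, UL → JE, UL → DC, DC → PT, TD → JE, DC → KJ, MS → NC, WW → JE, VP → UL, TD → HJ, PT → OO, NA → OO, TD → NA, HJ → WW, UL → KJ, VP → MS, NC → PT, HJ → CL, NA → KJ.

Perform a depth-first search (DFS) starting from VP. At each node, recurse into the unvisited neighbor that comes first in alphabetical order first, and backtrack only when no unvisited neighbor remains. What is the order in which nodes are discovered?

VP -> MS -> JE -> NC -> PT -> OO -> WW -> CL -> KJ -> TD -> HJ -> NA -> UL -> DC

Visit VP
VP → MS
MS → JE
MS → NC
NC → PT
PT → OO
MS → WW
WW → CL
WW → KJ
VP → TD
TD → HJ
TD → NA
VP → UL
UL → DC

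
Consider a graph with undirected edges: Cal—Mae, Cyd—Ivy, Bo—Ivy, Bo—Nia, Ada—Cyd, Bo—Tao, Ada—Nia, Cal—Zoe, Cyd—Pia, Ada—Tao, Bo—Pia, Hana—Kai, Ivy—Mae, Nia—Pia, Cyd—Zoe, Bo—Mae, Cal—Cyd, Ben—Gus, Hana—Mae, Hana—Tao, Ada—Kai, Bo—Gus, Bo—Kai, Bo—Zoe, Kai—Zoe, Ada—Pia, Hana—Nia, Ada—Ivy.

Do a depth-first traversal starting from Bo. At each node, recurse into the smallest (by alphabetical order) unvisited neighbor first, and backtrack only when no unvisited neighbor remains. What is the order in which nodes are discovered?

Visit Bo
Bo → Gus
Gus → Ben
Bo → Ivy
Ivy → Ada
Ada → Cyd
Cyd → Cal
Cal → Mae
Mae → Hana
Hana → Kai
Kai → Zoe
Hana → Nia
Nia → Pia
Hana → Tao

Bo, Gus, Ben, Ivy, Ada, Cyd, Cal, Mae, Hana, Kai, Zoe, Nia, Pia, Tao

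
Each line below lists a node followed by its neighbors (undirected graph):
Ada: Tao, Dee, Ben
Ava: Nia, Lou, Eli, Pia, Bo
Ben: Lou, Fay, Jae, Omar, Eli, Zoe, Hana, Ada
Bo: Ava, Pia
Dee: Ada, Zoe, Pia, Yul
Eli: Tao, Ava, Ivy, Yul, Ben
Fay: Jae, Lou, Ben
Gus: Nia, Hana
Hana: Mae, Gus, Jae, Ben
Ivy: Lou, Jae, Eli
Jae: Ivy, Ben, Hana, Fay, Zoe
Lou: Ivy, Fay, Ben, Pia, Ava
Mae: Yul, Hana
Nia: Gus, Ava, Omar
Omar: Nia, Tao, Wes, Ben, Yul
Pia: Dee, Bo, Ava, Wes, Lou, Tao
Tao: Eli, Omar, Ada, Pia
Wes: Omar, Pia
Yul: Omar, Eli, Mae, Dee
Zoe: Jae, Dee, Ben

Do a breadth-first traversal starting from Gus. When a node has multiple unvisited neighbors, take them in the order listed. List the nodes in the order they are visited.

Gus → Nia → Hana → Ava → Omar → Mae → Jae → Ben → Lou → Eli → Pia → Bo → Tao → Wes → Yul → Ivy → Fay → Zoe → Ada → Dee

Visit Gus; enqueue Nia, Hana → queue [Nia, Hana]
Visit Nia; enqueue Ava, Omar → queue [Hana, Ava, Omar]
Visit Hana; enqueue Mae, Jae, Ben → queue [Ava, Omar, Mae, Jae, Ben]
Visit Ava; enqueue Lou, Eli, Pia, Bo → queue [Omar, Mae, Jae, Ben, Lou, Eli, Pia, Bo]
Visit Omar; enqueue Tao, Wes, Yul → queue [Mae, Jae, Ben, Lou, Eli, Pia, Bo, Tao, Wes, Yul]
Visit Mae → queue [Jae, Ben, Lou, Eli, Pia, Bo, Tao, Wes, Yul]
Visit Jae; enqueue Ivy, Fay, Zoe → queue [Ben, Lou, Eli, Pia, Bo, Tao, Wes, Yul, Ivy, Fay, Zoe]
Visit Ben; enqueue Ada → queue [Lou, Eli, Pia, Bo, Tao, Wes, Yul, Ivy, Fay, Zoe, Ada]
Visit Lou → queue [Eli, Pia, Bo, Tao, Wes, Yul, Ivy, Fay, Zoe, Ada]
Visit Eli → queue [Pia, Bo, Tao, Wes, Yul, Ivy, Fay, Zoe, Ada]
Visit Pia; enqueue Dee → queue [Bo, Tao, Wes, Yul, Ivy, Fay, Zoe, Ada, Dee]
Visit Bo → queue [Tao, Wes, Yul, Ivy, Fay, Zoe, Ada, Dee]
Visit Tao → queue [Wes, Yul, Ivy, Fay, Zoe, Ada, Dee]
Visit Wes → queue [Yul, Ivy, Fay, Zoe, Ada, Dee]
Visit Yul → queue [Ivy, Fay, Zoe, Ada, Dee]
Visit Ivy → queue [Fay, Zoe, Ada, Dee]
Visit Fay → queue [Zoe, Ada, Dee]
Visit Zoe → queue [Ada, Dee]
Visit Ada → queue [Dee]
Visit Dee → queue []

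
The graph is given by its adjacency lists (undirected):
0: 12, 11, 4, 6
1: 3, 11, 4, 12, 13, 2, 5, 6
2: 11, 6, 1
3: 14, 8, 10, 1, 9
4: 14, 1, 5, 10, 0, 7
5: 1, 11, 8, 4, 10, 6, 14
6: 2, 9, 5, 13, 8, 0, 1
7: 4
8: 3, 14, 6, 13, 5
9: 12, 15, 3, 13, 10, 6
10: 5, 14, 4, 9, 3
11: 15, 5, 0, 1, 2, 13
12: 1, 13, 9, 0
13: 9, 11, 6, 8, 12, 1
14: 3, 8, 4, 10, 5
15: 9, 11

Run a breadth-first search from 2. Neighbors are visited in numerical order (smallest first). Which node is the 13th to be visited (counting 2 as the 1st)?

15

Visit 2; enqueue 1, 6, 11 → queue [1, 6, 11]
Visit 1; enqueue 3, 4, 5, 12, 13 → queue [6, 11, 3, 4, 5, 12, 13]
Visit 6; enqueue 0, 8, 9 → queue [11, 3, 4, 5, 12, 13, 0, 8, 9]
Visit 11; enqueue 15 → queue [3, 4, 5, 12, 13, 0, 8, 9, 15]
Visit 3; enqueue 10, 14 → queue [4, 5, 12, 13, 0, 8, 9, 15, 10, 14]
Visit 4; enqueue 7 → queue [5, 12, 13, 0, 8, 9, 15, 10, 14, 7]
Visit 5 → queue [12, 13, 0, 8, 9, 15, 10, 14, 7]
Visit 12 → queue [13, 0, 8, 9, 15, 10, 14, 7]
Visit 13 → queue [0, 8, 9, 15, 10, 14, 7]
Visit 0 → queue [8, 9, 15, 10, 14, 7]
Visit 8 → queue [9, 15, 10, 14, 7]
Visit 9 → queue [15, 10, 14, 7]
Visit 15 → queue [10, 14, 7]
Visit 10 → queue [14, 7]
Visit 14 → queue [7]
Visit 7 → queue []

Visit order: 2, 1, 6, 11, 3, 4, 5, 12, 13, 0, 8, 9, 15, 10, 14, 7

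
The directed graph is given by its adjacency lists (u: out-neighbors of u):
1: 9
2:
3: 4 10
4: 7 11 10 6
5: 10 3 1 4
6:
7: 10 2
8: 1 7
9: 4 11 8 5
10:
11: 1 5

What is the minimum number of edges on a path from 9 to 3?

Level 0: 9
Level 1: 4, 5, 8, 11
Level 2: 1, 3, 6, 7, 10
Level 3: 2
3 first appears at level 2.

2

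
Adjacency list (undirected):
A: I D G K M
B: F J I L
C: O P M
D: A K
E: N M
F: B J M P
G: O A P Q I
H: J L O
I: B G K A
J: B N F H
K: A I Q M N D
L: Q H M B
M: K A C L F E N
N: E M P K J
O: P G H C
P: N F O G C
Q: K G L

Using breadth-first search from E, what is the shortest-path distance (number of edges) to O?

Level 0: E
Level 1: M, N
Level 2: A, C, F, J, K, L, P
Level 3: B, D, G, H, I, O, Q
O first appears at level 3.

3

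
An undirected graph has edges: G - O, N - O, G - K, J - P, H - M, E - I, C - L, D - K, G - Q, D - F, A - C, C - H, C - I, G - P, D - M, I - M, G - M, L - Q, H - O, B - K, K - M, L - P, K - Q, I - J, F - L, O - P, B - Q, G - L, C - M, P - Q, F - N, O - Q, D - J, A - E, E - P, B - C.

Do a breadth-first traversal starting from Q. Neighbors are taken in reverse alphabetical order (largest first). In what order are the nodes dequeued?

Q P O L K G B J E N H F C M D I A

Visit Q; enqueue P, O, L, K, G, B → queue [P, O, L, K, G, B]
Visit P; enqueue J, E → queue [O, L, K, G, B, J, E]
Visit O; enqueue N, H → queue [L, K, G, B, J, E, N, H]
Visit L; enqueue F, C → queue [K, G, B, J, E, N, H, F, C]
Visit K; enqueue M, D → queue [G, B, J, E, N, H, F, C, M, D]
Visit G → queue [B, J, E, N, H, F, C, M, D]
Visit B → queue [J, E, N, H, F, C, M, D]
Visit J; enqueue I → queue [E, N, H, F, C, M, D, I]
Visit E; enqueue A → queue [N, H, F, C, M, D, I, A]
Visit N → queue [H, F, C, M, D, I, A]
Visit H → queue [F, C, M, D, I, A]
Visit F → queue [C, M, D, I, A]
Visit C → queue [M, D, I, A]
Visit M → queue [D, I, A]
Visit D → queue [I, A]
Visit I → queue [A]
Visit A → queue []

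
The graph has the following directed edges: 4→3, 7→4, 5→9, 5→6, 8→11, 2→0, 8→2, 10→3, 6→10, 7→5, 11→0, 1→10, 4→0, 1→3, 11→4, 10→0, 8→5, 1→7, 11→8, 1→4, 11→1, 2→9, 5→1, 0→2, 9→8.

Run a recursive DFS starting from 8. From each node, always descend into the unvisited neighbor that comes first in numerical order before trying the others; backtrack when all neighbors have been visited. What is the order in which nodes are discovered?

Visit 8
8 → 2
2 → 0
2 → 9
8 → 5
5 → 1
1 → 3
1 → 4
1 → 7
1 → 10
5 → 6
8 → 11

8, 2, 0, 9, 5, 1, 3, 4, 7, 10, 6, 11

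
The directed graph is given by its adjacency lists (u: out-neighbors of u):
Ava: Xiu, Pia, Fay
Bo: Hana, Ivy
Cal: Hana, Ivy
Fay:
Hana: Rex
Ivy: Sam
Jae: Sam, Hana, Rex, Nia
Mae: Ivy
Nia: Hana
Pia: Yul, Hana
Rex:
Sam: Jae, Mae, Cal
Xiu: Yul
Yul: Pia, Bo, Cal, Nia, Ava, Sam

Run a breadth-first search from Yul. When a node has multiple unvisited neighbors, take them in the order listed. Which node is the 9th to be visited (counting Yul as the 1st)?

Ivy

Visit Yul; enqueue Pia, Bo, Cal, Nia, Ava, Sam → queue [Pia, Bo, Cal, Nia, Ava, Sam]
Visit Pia; enqueue Hana → queue [Bo, Cal, Nia, Ava, Sam, Hana]
Visit Bo; enqueue Ivy → queue [Cal, Nia, Ava, Sam, Hana, Ivy]
Visit Cal → queue [Nia, Ava, Sam, Hana, Ivy]
Visit Nia → queue [Ava, Sam, Hana, Ivy]
Visit Ava; enqueue Xiu, Fay → queue [Sam, Hana, Ivy, Xiu, Fay]
Visit Sam; enqueue Jae, Mae → queue [Hana, Ivy, Xiu, Fay, Jae, Mae]
Visit Hana; enqueue Rex → queue [Ivy, Xiu, Fay, Jae, Mae, Rex]
Visit Ivy → queue [Xiu, Fay, Jae, Mae, Rex]
Visit Xiu → queue [Fay, Jae, Mae, Rex]
Visit Fay → queue [Jae, Mae, Rex]
Visit Jae → queue [Mae, Rex]
Visit Mae → queue [Rex]
Visit Rex → queue []

Visit order: Yul, Pia, Bo, Cal, Nia, Ava, Sam, Hana, Ivy, Xiu, Fay, Jae, Mae, Rex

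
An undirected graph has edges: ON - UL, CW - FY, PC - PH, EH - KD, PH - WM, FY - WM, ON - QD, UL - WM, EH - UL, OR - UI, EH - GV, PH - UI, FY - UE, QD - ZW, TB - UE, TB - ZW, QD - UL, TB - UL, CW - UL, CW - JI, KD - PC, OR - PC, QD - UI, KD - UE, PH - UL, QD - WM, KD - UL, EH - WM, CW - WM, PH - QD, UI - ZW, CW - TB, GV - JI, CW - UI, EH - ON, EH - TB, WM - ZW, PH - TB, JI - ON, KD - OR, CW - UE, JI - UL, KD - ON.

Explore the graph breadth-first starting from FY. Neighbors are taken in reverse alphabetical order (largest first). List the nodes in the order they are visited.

Visit FY; enqueue WM, UE, CW → queue [WM, UE, CW]
Visit WM; enqueue ZW, UL, QD, PH, EH → queue [UE, CW, ZW, UL, QD, PH, EH]
Visit UE; enqueue TB, KD → queue [CW, ZW, UL, QD, PH, EH, TB, KD]
Visit CW; enqueue UI, JI → queue [ZW, UL, QD, PH, EH, TB, KD, UI, JI]
Visit ZW → queue [UL, QD, PH, EH, TB, KD, UI, JI]
Visit UL; enqueue ON → queue [QD, PH, EH, TB, KD, UI, JI, ON]
Visit QD → queue [PH, EH, TB, KD, UI, JI, ON]
Visit PH; enqueue PC → queue [EH, TB, KD, UI, JI, ON, PC]
Visit EH; enqueue GV → queue [TB, KD, UI, JI, ON, PC, GV]
Visit TB → queue [KD, UI, JI, ON, PC, GV]
Visit KD; enqueue OR → queue [UI, JI, ON, PC, GV, OR]
Visit UI → queue [JI, ON, PC, GV, OR]
Visit JI → queue [ON, PC, GV, OR]
Visit ON → queue [PC, GV, OR]
Visit PC → queue [GV, OR]
Visit GV → queue [OR]
Visit OR → queue []

FY → WM → UE → CW → ZW → UL → QD → PH → EH → TB → KD → UI → JI → ON → PC → GV → OR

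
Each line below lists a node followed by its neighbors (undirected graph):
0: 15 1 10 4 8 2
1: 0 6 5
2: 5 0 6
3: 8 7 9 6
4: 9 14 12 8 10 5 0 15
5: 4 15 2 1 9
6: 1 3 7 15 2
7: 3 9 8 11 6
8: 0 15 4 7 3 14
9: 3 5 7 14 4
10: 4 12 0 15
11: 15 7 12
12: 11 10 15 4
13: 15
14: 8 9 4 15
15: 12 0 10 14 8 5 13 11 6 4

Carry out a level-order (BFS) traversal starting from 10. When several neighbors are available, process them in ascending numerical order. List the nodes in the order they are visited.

Visit 10; enqueue 0, 4, 12, 15 → queue [0, 4, 12, 15]
Visit 0; enqueue 1, 2, 8 → queue [4, 12, 15, 1, 2, 8]
Visit 4; enqueue 5, 9, 14 → queue [12, 15, 1, 2, 8, 5, 9, 14]
Visit 12; enqueue 11 → queue [15, 1, 2, 8, 5, 9, 14, 11]
Visit 15; enqueue 6, 13 → queue [1, 2, 8, 5, 9, 14, 11, 6, 13]
Visit 1 → queue [2, 8, 5, 9, 14, 11, 6, 13]
Visit 2 → queue [8, 5, 9, 14, 11, 6, 13]
Visit 8; enqueue 3, 7 → queue [5, 9, 14, 11, 6, 13, 3, 7]
Visit 5 → queue [9, 14, 11, 6, 13, 3, 7]
Visit 9 → queue [14, 11, 6, 13, 3, 7]
Visit 14 → queue [11, 6, 13, 3, 7]
Visit 11 → queue [6, 13, 3, 7]
Visit 6 → queue [13, 3, 7]
Visit 13 → queue [3, 7]
Visit 3 → queue [7]
Visit 7 → queue []

10 -> 0 -> 4 -> 12 -> 15 -> 1 -> 2 -> 8 -> 5 -> 9 -> 14 -> 11 -> 6 -> 13 -> 3 -> 7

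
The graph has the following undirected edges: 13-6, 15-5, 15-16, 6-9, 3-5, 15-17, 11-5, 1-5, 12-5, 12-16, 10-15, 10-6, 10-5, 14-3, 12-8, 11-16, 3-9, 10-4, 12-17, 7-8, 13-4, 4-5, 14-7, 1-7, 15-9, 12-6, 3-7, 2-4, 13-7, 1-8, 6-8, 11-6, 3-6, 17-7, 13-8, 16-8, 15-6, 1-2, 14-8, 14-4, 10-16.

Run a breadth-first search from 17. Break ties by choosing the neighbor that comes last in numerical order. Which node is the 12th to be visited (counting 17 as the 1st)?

13

Visit 17; enqueue 15, 12, 7 → queue [15, 12, 7]
Visit 15; enqueue 16, 10, 9, 6, 5 → queue [12, 7, 16, 10, 9, 6, 5]
Visit 12; enqueue 8 → queue [7, 16, 10, 9, 6, 5, 8]
Visit 7; enqueue 14, 13, 3, 1 → queue [16, 10, 9, 6, 5, 8, 14, 13, 3, 1]
Visit 16; enqueue 11 → queue [10, 9, 6, 5, 8, 14, 13, 3, 1, 11]
Visit 10; enqueue 4 → queue [9, 6, 5, 8, 14, 13, 3, 1, 11, 4]
Visit 9 → queue [6, 5, 8, 14, 13, 3, 1, 11, 4]
Visit 6 → queue [5, 8, 14, 13, 3, 1, 11, 4]
Visit 5 → queue [8, 14, 13, 3, 1, 11, 4]
Visit 8 → queue [14, 13, 3, 1, 11, 4]
Visit 14 → queue [13, 3, 1, 11, 4]
Visit 13 → queue [3, 1, 11, 4]
Visit 3 → queue [1, 11, 4]
Visit 1; enqueue 2 → queue [11, 4, 2]
Visit 11 → queue [4, 2]
Visit 4 → queue [2]
Visit 2 → queue []

Visit order: 17, 15, 12, 7, 16, 10, 9, 6, 5, 8, 14, 13, 3, 1, 11, 4, 2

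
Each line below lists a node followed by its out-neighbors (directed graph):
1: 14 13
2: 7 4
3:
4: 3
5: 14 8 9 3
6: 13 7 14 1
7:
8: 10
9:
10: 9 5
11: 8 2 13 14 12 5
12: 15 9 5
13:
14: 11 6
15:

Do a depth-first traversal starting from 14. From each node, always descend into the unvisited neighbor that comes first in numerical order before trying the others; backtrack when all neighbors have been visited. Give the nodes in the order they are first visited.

14 6 1 13 7 11 2 4 3 5 8 10 9 12 15

Visit 14
14 → 6
6 → 1
1 → 13
6 → 7
14 → 11
11 → 2
2 → 4
4 → 3
11 → 5
5 → 8
8 → 10
10 → 9
11 → 12
12 → 15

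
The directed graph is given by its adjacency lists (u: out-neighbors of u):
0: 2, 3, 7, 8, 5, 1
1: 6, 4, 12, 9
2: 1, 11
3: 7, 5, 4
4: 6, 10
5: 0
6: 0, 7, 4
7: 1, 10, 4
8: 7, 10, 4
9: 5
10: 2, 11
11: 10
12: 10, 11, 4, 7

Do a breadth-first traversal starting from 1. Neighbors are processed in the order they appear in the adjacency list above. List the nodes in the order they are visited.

Visit 1; enqueue 6, 4, 12, 9 → queue [6, 4, 12, 9]
Visit 6; enqueue 0, 7 → queue [4, 12, 9, 0, 7]
Visit 4; enqueue 10 → queue [12, 9, 0, 7, 10]
Visit 12; enqueue 11 → queue [9, 0, 7, 10, 11]
Visit 9; enqueue 5 → queue [0, 7, 10, 11, 5]
Visit 0; enqueue 2, 3, 8 → queue [7, 10, 11, 5, 2, 3, 8]
Visit 7 → queue [10, 11, 5, 2, 3, 8]
Visit 10 → queue [11, 5, 2, 3, 8]
Visit 11 → queue [5, 2, 3, 8]
Visit 5 → queue [2, 3, 8]
Visit 2 → queue [3, 8]
Visit 3 → queue [8]
Visit 8 → queue []

1 → 6 → 4 → 12 → 9 → 0 → 7 → 10 → 11 → 5 → 2 → 3 → 8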